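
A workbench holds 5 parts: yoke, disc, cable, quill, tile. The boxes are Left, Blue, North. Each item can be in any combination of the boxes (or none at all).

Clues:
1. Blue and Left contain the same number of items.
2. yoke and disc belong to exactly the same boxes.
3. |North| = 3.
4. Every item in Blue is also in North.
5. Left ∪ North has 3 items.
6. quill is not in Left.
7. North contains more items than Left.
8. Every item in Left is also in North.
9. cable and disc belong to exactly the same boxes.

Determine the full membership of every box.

Left = {}; Blue = {}; North = {cable, disc, yoke}

From (6): quill ∉ Left.
Suppose yoke ∈ Left: no assignment then satisfies all the clues, so yoke ∉ Left.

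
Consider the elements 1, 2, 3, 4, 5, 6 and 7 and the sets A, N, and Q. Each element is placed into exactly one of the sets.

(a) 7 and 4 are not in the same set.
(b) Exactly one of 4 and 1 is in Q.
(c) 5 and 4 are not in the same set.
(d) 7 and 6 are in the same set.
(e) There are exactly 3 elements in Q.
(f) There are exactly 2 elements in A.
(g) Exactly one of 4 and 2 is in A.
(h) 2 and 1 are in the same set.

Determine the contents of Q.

Q = {1, 2, 5}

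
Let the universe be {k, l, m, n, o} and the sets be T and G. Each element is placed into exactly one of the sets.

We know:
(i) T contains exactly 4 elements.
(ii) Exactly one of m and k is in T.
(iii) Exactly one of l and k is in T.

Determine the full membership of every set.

T = {l, m, n, o}; G = {k}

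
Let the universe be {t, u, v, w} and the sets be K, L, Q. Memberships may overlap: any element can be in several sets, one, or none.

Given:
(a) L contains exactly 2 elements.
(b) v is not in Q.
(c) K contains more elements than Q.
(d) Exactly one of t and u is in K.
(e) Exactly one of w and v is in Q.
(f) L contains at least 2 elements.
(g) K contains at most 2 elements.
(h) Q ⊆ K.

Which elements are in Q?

Q = {w}

From (b): v ∉ Q.
(e) (exactly one): w ∈ Q.
(h) with w ∈ Q: w ∈ K.
Suppose t ∈ Q: no assignment then satisfies all the clues, so t ∉ Q.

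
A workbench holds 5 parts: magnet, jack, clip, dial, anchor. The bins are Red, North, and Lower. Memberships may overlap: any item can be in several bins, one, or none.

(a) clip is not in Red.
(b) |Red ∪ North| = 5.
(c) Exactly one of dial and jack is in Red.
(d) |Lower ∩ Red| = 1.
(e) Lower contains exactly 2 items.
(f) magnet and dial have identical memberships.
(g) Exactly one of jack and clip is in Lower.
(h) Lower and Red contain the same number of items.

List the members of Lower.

Lower = {anchor, clip}

From (a): clip ∉ Red.
Suppose magnet ∈ Lower: no assignment then satisfies all the clues, so magnet ∉ Lower.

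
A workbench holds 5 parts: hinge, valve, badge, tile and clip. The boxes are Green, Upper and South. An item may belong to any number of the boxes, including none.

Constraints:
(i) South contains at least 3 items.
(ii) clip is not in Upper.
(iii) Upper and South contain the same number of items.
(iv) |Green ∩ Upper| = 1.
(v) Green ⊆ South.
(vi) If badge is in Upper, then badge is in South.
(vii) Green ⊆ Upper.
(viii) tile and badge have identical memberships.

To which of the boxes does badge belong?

badge: South, Upper

From (ii): clip ∉ Upper.
(vii) contrapositive: clip ∉ Green.
Suppose badge ∈ Green: no assignment then satisfies all the clues, so badge ∉ Green.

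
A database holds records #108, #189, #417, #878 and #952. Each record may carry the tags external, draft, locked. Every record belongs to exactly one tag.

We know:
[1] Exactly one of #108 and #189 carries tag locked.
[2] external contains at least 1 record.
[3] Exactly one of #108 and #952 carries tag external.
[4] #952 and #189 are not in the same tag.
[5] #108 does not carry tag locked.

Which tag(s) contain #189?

#189: locked

From (5): #108 ∉ locked.
(1) (exactly one): #189 ∈ locked.
(4): #952 ∉ locked.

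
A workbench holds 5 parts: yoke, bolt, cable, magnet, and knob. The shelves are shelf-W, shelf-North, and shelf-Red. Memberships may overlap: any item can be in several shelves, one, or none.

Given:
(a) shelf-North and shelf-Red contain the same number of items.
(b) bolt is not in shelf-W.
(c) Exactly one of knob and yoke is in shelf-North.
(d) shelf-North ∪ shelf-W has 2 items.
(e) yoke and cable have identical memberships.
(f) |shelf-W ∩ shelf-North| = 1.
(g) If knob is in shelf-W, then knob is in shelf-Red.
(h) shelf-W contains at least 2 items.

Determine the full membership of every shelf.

shelf-W = {knob, magnet}; shelf-North = {knob}; shelf-Red = {knob}

From (b): bolt ∉ shelf-W.
Suppose yoke ∈ shelf-W: no assignment then satisfies all the clues, so yoke ∉ shelf-W.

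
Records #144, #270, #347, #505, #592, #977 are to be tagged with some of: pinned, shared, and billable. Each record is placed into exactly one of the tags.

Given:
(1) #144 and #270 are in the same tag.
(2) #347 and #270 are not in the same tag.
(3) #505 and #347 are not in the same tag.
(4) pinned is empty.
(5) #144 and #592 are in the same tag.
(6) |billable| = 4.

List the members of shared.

shared = {#347, #977}

(4): pinned already has 0, so the rest are out.
Suppose #144 ∈ shared: no assignment then satisfies all the clues, so #144 ∉ shared.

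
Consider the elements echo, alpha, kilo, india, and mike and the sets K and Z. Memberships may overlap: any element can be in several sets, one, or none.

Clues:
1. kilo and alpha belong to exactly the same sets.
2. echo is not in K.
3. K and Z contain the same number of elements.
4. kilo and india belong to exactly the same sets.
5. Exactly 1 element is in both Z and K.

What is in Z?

Z = {mike}

From (2): echo ∉ K.
Suppose echo ∈ Z: no assignment then satisfies all the clues, so echo ∉ Z.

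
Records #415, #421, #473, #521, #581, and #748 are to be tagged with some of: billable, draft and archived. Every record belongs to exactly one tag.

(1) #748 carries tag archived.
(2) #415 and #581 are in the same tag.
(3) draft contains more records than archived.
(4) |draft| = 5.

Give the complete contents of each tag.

From (1): #748 ∈ archived.
(4): only 5 candidates remain for draft, so all are in.

billable = {}; draft = {#415, #421, #473, #521, #581}; archived = {#748}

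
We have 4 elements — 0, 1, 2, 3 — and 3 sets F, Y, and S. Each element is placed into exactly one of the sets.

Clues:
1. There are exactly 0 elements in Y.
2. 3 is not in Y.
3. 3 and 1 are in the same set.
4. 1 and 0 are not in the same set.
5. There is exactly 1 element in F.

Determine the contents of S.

S = {1, 2, 3}

From (2): 3 ∉ Y.
(1): Y already has 0, so the rest are out.
Suppose 0 ∈ S: no assignment then satisfies all the clues, so 0 ∉ S.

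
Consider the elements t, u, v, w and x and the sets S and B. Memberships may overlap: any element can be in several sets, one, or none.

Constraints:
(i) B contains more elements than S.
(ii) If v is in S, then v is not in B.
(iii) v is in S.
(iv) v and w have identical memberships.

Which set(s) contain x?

x: B

From (iii): v ∈ S.
(ii): v ∉ B.
(iv): w matches v: w ∈ S.
(iv): w matches v: w ∉ B.
Suppose x ∈ S: no assignment then satisfies all the clues, so x ∉ S.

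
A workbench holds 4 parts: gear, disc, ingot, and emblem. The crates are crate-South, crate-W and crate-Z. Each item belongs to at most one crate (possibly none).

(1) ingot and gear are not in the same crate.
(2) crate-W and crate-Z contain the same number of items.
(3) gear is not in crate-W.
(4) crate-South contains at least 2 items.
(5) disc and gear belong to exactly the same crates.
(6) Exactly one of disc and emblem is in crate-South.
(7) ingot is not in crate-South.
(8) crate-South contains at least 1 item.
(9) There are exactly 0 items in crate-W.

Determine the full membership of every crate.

crate-South = {disc, gear}; crate-W = {}; crate-Z = {}

From (3): gear ∉ crate-W.
From (7): ingot ∉ crate-South.
(5): disc matches gear: disc ∉ crate-W.
(9): crate-W already has 0, so the rest are out.
Suppose gear ∉ crate-South: no assignment then satisfies all the clues, so gear ∈ crate-South.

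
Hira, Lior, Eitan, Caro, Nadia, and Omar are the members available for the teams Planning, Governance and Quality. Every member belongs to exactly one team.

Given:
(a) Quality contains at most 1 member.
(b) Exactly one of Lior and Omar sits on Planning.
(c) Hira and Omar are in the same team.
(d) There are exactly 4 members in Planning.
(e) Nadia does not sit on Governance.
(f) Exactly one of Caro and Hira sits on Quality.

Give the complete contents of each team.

Planning = {Eitan, Hira, Nadia, Omar}; Governance = {Lior}; Quality = {Caro}

From (e): Nadia ∉ Governance.
Suppose Hira ∉ Planning: no assignment then satisfies all the clues, so Hira ∈ Planning.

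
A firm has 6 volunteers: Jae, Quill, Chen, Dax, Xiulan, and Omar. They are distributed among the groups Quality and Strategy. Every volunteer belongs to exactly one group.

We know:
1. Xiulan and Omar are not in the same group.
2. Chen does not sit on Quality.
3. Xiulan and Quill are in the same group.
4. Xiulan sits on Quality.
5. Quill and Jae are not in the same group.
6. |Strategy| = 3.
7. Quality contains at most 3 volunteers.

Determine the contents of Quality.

Quality = {Dax, Quill, Xiulan}

From (2): Chen ∉ Quality.
From (4): Xiulan ∈ Quality.
(1): Omar ∉ Quality.
(3): Quill matches Xiulan: Quill ∈ Quality.
(5): Jae ∉ Quality.
Only one group left: Jae ∈ Strategy.
Only one group left: Chen ∈ Strategy.
Only one group left: Omar ∈ Strategy.
(6): Strategy already has 3, so the rest are out.
Only one group left: Dax ∈ Quality.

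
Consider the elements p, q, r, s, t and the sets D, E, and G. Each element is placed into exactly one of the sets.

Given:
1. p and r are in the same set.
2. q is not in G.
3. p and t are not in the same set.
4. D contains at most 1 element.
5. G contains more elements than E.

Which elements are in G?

From (2): q ∉ G.
Suppose p ∉ G: no assignment then satisfies all the clues, so p ∈ G.

G = {p, r, s}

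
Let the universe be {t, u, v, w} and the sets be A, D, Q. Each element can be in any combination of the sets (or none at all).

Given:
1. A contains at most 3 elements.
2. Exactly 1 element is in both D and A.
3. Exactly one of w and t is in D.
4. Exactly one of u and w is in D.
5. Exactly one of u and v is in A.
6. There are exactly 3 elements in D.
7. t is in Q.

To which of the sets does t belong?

t: D, Q

From (7): t ∈ Q.
Suppose t ∈ A: no assignment then satisfies all the clues, so t ∉ A.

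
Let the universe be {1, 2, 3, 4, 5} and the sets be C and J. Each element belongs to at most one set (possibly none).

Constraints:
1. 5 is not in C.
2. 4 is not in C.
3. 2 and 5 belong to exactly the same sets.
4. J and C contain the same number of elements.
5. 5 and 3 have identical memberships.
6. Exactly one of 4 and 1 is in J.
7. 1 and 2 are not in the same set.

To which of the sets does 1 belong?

1: C

From (1): 5 ∉ C.
From (2): 4 ∉ C.
(3): 2 matches 5: 2 ∉ C.
(5): 3 matches 5: 3 ∉ C.
Suppose 1 ∉ C: no assignment then satisfies all the clues, so 1 ∈ C.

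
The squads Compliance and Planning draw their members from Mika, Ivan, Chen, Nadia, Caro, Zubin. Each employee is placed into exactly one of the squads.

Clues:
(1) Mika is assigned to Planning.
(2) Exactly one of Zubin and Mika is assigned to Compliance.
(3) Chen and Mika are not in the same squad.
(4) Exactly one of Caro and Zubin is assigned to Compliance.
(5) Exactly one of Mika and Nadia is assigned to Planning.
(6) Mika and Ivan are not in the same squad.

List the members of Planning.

From (1): Mika ∈ Planning.
(2) (exactly one): Zubin ∈ Compliance.
(3): Chen ∉ Planning.
(4) (exactly one): Caro ∉ Compliance.
(5) (exactly one): Nadia ∉ Planning.
(6): Ivan ∉ Planning.
Only one squad left: Ivan ∈ Compliance.
Only one squad left: Chen ∈ Compliance.
Only one squad left: Nadia ∈ Compliance.
Only one squad left: Caro ∈ Planning.

Planning = {Caro, Mika}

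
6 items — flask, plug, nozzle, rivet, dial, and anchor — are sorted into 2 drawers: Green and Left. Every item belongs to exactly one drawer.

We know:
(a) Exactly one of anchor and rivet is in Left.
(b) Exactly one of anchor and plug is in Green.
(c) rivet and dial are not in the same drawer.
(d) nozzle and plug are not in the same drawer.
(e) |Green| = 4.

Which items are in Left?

Left = {plug, rivet}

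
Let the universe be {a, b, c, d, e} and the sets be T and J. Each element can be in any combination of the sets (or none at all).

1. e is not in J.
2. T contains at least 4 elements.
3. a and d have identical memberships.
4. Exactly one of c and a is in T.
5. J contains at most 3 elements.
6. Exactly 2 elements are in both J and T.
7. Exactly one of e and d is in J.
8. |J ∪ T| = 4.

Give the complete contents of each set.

T = {a, b, d, e}; J = {a, d}

From (1): e ∉ J.
(7) (exactly one): d ∈ J.
(3): a matches d: a ∈ J.
Suppose a ∉ T: no assignment then satisfies all the clues, so a ∈ T.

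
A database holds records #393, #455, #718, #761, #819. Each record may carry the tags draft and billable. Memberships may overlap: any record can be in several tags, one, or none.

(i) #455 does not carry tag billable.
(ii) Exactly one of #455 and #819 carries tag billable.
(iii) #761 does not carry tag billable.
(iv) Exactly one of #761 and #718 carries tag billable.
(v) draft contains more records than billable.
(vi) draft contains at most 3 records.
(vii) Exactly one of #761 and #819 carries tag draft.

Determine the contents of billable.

From (i): #455 ∉ billable.
From (iii): #761 ∉ billable.
(ii) (exactly one): #819 ∈ billable.
(iv) (exactly one): #718 ∈ billable.
Suppose #393 ∈ billable: no assignment then satisfies all the clues, so #393 ∉ billable.

billable = {#718, #819}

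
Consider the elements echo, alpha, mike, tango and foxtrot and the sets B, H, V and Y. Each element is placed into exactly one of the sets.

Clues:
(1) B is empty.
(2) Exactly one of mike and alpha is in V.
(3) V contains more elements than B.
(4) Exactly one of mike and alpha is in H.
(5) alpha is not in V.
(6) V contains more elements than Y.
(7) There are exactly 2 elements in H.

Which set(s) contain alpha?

From (5): alpha ∉ V.
(1): B already has 0, so the rest are out.
(2) (exactly one): mike ∈ V.
(4) (exactly one): alpha ∈ H.

alpha: H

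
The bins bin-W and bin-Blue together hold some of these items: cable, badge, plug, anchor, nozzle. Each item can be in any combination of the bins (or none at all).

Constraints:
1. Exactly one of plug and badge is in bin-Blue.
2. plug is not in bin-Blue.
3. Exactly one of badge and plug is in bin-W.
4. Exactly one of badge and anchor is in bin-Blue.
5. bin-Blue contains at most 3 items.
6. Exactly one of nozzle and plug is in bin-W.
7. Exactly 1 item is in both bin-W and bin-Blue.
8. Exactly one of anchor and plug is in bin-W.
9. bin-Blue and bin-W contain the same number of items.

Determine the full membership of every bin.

bin-W = {cable, plug}; bin-Blue = {badge, cable}

From (2): plug ∉ bin-Blue.
(1) (exactly one): badge ∈ bin-Blue.
(4) (exactly one): anchor ∉ bin-Blue.
Suppose cable ∉ bin-W: no assignment then satisfies all the clues, so cable ∈ bin-W.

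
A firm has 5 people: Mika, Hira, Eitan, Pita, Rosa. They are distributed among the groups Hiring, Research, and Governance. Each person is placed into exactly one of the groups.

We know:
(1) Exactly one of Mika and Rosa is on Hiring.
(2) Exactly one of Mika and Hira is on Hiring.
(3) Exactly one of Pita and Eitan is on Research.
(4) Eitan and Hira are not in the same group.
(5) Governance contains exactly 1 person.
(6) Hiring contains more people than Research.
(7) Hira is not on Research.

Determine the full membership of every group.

From (7): Hira ∉ Research.
Suppose Mika ∈ Hiring: no assignment then satisfies all the clues, so Mika ∉ Hiring.

Hiring = {Hira, Pita, Rosa}; Research = {Eitan}; Governance = {Mika}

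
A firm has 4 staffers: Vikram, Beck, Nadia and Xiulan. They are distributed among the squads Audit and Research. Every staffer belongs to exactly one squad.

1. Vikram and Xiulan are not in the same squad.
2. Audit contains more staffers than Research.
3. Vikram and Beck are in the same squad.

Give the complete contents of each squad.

Audit = {Beck, Nadia, Vikram}; Research = {Xiulan}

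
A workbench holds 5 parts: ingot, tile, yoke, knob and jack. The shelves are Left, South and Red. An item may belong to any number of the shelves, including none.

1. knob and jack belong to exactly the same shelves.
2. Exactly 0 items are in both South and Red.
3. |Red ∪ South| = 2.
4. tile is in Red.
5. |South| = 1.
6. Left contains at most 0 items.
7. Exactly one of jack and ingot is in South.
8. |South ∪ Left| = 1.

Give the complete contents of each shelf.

Left = {}; South = {ingot}; Red = {tile}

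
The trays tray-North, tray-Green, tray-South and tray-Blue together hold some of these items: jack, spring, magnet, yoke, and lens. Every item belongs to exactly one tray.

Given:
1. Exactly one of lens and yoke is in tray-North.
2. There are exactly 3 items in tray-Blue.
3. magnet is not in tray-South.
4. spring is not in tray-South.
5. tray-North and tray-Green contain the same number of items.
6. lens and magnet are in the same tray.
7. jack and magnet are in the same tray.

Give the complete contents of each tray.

tray-North = {yoke}; tray-Green = {spring}; tray-South = {}; tray-Blue = {jack, lens, magnet}

From (3): magnet ∉ tray-South.
From (4): spring ∉ tray-South.
(6): lens matches magnet: lens ∉ tray-South.
(7): jack matches magnet: jack ∉ tray-South.
Suppose jack ∈ tray-North: no assignment then satisfies all the clues, so jack ∉ tray-North.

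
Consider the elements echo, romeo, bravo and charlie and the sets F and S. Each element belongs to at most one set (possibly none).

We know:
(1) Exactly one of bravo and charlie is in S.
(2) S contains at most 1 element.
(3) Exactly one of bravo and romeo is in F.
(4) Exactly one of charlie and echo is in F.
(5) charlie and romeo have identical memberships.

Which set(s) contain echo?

echo: none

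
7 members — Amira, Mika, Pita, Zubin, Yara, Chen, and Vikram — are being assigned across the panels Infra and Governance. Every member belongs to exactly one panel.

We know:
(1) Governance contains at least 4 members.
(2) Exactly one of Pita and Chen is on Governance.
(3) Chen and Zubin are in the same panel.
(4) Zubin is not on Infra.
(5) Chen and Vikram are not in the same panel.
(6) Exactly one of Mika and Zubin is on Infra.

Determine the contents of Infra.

Infra = {Mika, Pita, Vikram}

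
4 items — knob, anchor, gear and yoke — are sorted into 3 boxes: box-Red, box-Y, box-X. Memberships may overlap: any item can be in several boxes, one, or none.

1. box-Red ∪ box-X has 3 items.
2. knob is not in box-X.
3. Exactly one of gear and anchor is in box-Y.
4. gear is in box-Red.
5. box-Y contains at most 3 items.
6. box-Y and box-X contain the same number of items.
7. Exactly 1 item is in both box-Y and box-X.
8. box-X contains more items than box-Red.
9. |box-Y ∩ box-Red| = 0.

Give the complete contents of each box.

box-Red = {gear}; box-Y = {anchor, knob}; box-X = {anchor, yoke}

From (2): knob ∉ box-X.
From (4): gear ∈ box-Red.
Suppose knob ∈ box-Red: no assignment then satisfies all the clues, so knob ∉ box-Red.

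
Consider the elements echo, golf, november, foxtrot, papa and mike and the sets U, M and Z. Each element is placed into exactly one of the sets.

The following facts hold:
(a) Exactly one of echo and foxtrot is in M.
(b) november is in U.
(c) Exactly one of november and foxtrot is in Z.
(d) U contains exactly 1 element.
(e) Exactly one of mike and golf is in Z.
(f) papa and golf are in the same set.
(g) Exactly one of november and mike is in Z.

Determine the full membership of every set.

U = {november}; M = {echo, golf, papa}; Z = {foxtrot, mike}

From (b): november ∈ U.
(c) (exactly one): foxtrot ∈ Z.
(d): U already has 1, so the rest are out.
(g) (exactly one): mike ∈ Z.
(a) (exactly one): echo ∈ M.
(e) (exactly one): golf ∉ Z.
(f): papa matches golf: papa ∉ Z.
Only one set left: golf ∈ M.
Only one set left: papa ∈ M.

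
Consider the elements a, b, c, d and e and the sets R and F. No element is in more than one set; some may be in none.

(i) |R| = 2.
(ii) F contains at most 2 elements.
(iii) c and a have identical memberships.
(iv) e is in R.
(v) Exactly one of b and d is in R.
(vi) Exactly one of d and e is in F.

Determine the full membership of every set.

R = {b, e}; F = {d}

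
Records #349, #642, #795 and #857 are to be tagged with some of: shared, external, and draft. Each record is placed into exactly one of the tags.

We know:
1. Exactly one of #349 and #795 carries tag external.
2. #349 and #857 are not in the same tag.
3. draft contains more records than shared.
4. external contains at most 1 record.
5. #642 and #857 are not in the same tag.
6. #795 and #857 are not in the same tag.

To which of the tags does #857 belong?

#857: shared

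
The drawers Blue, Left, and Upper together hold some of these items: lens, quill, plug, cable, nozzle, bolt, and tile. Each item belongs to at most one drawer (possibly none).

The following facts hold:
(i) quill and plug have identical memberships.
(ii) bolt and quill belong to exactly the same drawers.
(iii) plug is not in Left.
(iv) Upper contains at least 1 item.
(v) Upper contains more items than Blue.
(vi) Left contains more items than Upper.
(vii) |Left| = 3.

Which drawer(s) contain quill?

quill: none

From (iii): plug ∉ Left.
(i): quill matches plug: quill ∉ Left.
(ii): bolt matches quill: bolt ∉ Left.
Suppose quill ∈ Blue: no assignment then satisfies all the clues, so quill ∉ Blue.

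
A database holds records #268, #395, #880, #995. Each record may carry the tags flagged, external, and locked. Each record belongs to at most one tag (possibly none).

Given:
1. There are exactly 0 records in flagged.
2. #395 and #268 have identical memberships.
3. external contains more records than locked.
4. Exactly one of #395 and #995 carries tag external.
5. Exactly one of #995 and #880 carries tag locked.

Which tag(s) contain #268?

(1): flagged already has 0, so the rest are out.
Suppose #268 ∉ external: no assignment then satisfies all the clues, so #268 ∈ external.

#268: external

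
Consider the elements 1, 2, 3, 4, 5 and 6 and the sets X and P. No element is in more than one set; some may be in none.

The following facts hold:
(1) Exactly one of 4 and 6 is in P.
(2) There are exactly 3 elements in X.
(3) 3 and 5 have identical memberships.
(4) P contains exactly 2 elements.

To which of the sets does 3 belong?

3: X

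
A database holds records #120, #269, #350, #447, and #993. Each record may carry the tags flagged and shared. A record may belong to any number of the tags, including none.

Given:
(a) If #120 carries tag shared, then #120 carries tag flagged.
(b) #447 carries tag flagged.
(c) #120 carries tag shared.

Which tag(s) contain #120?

#120: flagged, shared

From (b): #447 ∈ flagged.
From (c): #120 ∈ shared.
(a): #120 ∈ flagged.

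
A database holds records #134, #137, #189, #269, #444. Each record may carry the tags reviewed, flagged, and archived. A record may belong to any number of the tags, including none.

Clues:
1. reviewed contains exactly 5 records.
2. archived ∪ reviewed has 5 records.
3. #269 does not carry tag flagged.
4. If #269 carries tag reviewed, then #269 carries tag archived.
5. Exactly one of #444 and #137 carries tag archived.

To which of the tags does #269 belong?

#269: archived, reviewed

From (3): #269 ∉ flagged.
(1): only 5 candidates remain for reviewed, so all are in.
(4): #269 ∈ archived.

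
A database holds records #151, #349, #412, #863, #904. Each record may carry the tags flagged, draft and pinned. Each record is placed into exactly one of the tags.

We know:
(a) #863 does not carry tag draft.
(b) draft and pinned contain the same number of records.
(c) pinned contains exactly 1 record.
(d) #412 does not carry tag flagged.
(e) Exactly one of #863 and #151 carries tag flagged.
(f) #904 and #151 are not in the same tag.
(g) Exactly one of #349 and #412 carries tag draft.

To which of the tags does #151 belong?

#151: pinned

From (a): #863 ∉ draft.
From (d): #412 ∉ flagged.
Suppose #151 ∈ flagged: no assignment then satisfies all the clues, so #151 ∉ flagged.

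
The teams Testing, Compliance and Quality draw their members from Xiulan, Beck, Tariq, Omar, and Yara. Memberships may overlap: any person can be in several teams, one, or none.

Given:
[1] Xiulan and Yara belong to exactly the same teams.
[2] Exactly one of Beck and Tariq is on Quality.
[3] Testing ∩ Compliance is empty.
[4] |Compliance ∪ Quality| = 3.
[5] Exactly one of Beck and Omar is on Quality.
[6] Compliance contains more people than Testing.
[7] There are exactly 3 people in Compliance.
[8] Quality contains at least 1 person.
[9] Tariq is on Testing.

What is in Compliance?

Compliance = {Beck, Xiulan, Yara}

From (9): Tariq ∈ Testing.
(3) (disjoint): Tariq ∉ Compliance.
Suppose Xiulan ∉ Compliance: no assignment then satisfies all the clues, so Xiulan ∈ Compliance.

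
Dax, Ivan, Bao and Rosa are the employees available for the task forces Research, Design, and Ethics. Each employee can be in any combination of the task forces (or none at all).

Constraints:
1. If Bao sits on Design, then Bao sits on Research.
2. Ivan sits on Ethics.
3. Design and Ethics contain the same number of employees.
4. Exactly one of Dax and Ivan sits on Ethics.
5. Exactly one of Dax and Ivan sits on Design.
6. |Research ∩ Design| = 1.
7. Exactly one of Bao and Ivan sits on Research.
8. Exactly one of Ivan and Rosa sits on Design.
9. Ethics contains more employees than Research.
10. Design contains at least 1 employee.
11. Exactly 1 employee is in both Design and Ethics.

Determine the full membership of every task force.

From (2): Ivan ∈ Ethics.
(4) (exactly one): Dax ∉ Ethics.
Suppose Dax ∈ Research: no assignment then satisfies all the clues, so Dax ∉ Research.

Research = {Bao}; Design = {Bao, Ivan}; Ethics = {Ivan, Rosa}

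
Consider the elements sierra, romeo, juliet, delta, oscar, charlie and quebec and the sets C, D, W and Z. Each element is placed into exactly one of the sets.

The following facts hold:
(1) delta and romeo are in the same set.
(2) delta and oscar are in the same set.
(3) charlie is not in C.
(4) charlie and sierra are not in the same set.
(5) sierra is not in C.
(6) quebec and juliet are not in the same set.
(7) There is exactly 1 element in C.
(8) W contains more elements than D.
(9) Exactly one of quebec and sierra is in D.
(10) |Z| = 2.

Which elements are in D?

D = {sierra}

From (3): charlie ∉ C.
From (5): sierra ∉ C.
Suppose sierra ∉ D: no assignment then satisfies all the clues, so sierra ∈ D.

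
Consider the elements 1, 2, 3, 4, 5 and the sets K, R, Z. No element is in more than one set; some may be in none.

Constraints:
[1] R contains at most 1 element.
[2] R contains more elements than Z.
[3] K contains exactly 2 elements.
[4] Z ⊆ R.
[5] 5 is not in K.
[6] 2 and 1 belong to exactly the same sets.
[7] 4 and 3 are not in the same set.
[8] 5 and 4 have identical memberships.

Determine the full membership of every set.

K = {1, 2}; R = {3}; Z = {}

From (5): 5 ∉ K.
(8): 4 matches 5: 4 ∉ K.
Suppose 1 ∉ K: no assignment then satisfies all the clues, so 1 ∈ K.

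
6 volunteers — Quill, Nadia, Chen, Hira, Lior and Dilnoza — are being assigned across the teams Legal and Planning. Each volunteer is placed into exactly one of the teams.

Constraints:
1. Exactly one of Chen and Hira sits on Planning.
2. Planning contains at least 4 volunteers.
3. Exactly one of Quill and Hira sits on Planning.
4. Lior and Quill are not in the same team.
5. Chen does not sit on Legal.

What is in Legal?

Legal = {Hira, Lior}

From (5): Chen ∉ Legal.
Only one team left: Chen ∈ Planning.
(1) (exactly one): Hira ∉ Planning.
(3) (exactly one): Quill ∈ Planning.
(4): Lior ∉ Planning.
Only one team left: Hira ∈ Legal.
Only one team left: Lior ∈ Legal.
(2): only 4 candidates remain for Planning, so all are in.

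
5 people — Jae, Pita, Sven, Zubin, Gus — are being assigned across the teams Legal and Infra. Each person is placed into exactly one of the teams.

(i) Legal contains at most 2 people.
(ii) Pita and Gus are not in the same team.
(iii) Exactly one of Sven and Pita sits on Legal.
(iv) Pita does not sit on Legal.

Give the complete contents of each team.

From (iv): Pita ∉ Legal.
(iii) (exactly one): Sven ∈ Legal.
Only one team left: Pita ∈ Infra.
(ii): Gus ∉ Infra.
Only one team left: Gus ∈ Legal.
(i): Legal already has 2, so the rest are out.
Only one team left: Jae ∈ Infra.
Only one team left: Zubin ∈ Infra.

Legal = {Gus, Sven}; Infra = {Jae, Pita, Zubin}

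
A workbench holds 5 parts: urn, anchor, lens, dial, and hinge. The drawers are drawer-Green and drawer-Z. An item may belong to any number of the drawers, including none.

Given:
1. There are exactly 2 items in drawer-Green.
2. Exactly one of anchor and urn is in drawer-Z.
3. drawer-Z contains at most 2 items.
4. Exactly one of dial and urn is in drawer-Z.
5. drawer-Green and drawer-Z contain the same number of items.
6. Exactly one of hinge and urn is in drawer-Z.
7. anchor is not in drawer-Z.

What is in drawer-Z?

From (7): anchor ∉ drawer-Z.
(2) (exactly one): urn ∈ drawer-Z.
(4) (exactly one): dial ∉ drawer-Z.
(6) (exactly one): hinge ∉ drawer-Z.
Suppose lens ∉ drawer-Z: no assignment then satisfies all the clues, so lens ∈ drawer-Z.

drawer-Z = {lens, urn}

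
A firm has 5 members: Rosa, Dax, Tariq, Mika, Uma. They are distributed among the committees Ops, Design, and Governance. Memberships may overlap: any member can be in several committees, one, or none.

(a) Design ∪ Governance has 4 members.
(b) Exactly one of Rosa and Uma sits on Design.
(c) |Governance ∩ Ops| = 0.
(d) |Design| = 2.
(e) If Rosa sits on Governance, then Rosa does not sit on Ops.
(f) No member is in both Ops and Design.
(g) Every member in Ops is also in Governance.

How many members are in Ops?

0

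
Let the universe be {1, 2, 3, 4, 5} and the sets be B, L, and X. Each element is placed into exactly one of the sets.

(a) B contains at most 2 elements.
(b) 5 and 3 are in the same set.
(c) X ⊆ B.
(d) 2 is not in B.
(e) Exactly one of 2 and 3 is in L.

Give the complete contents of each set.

B = {3, 5}; L = {1, 2, 4}; X = {}

From (d): 2 ∉ B.
(c) contrapositive: 2 ∉ X.
Only one set left: 2 ∈ L.
(e) (exactly one): 3 ∉ L.
(b): 5 matches 3: 5 ∉ L.
Suppose 1 ∈ B: no assignment then satisfies all the clues, so 1 ∉ B.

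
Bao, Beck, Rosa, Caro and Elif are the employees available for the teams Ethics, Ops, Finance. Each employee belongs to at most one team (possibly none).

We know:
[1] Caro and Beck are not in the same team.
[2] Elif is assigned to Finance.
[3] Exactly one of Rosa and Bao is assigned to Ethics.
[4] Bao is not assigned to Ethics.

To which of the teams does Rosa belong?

From (2): Elif ∈ Finance.
From (4): Bao ∉ Ethics.
(3) (exactly one): Rosa ∈ Ethics.

Rosa: Ethics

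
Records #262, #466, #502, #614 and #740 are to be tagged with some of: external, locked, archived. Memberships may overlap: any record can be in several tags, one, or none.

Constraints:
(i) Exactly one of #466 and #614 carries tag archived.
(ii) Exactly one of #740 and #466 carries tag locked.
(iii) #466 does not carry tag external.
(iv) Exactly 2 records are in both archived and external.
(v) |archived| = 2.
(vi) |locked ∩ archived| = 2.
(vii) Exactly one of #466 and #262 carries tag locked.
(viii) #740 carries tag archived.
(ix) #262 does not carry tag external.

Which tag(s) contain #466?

#466: none

From (iii): #466 ∉ external.
From (viii): #740 ∈ archived.
From (ix): #262 ∉ external.
Suppose #466 ∈ locked: no assignment then satisfies all the clues, so #466 ∉ locked.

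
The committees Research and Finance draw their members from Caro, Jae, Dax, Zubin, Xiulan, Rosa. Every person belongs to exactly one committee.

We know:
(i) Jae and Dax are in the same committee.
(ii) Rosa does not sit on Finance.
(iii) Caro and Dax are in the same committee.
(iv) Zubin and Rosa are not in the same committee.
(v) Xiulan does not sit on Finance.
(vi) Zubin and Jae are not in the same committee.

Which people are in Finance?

Finance = {Zubin}

From (ii): Rosa ∉ Finance.
From (v): Xiulan ∉ Finance.
Only one committee left: Xiulan ∈ Research.
Only one committee left: Rosa ∈ Research.
(iv): Zubin ∉ Research.
Only one committee left: Zubin ∈ Finance.
(vi): Jae ∉ Finance.
Only one committee left: Jae ∈ Research.
(i): Dax matches Jae: Dax ∈ Research.
(iii): Caro matches Dax: Caro ∈ Research.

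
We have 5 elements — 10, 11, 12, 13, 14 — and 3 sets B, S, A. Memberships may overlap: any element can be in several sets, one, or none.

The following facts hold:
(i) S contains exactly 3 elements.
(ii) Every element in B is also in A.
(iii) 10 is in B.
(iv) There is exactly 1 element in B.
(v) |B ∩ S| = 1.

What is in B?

B = {10}

From (iii): 10 ∈ B.
(ii) with 10 ∈ B: 10 ∈ A.
(iv): B already has 1, so the rest are out.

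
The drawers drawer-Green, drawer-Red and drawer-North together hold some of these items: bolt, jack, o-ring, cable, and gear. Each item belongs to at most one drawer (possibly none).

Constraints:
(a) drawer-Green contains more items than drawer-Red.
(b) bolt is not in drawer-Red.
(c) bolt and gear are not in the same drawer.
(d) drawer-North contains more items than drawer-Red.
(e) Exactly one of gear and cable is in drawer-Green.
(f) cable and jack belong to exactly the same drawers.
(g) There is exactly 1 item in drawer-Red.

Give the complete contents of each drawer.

drawer-Green = {cable, jack}; drawer-Red = {gear}; drawer-North = {bolt, o-ring}

From (b): bolt ∉ drawer-Red.
Suppose bolt ∈ drawer-Green: no assignment then satisfies all the clues, so bolt ∉ drawer-Green.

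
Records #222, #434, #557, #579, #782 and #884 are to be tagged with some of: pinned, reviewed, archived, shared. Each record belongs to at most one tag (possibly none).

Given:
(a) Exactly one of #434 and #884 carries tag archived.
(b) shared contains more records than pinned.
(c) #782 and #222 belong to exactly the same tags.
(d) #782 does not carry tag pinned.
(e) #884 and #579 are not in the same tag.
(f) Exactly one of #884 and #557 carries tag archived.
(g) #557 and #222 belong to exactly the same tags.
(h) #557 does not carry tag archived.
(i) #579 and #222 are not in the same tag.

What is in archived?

From (d): #782 ∉ pinned.
From (h): #557 ∉ archived.
(c): #222 matches #782: #222 ∉ pinned.
(f) (exactly one): #884 ∈ archived.
(g): #557 matches #222: #557 ∉ pinned.
(g): #222 matches #557: #222 ∉ archived.
(a) (exactly one): #434 ∉ archived.
(c): #782 matches #222: #782 ∉ archived.
(e): #579 ∉ archived.

archived = {#884}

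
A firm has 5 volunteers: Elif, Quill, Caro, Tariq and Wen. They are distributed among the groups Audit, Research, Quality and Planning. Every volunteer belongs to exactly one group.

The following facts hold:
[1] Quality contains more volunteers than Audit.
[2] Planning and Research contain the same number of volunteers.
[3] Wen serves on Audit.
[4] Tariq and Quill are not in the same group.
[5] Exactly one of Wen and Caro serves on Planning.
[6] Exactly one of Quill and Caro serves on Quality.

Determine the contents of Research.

Research = {Tariq}

From (3): Wen ∈ Audit.
(5) (exactly one): Caro ∈ Planning.
(6) (exactly one): Quill ∈ Quality.
(4): Tariq ∉ Quality.
Suppose Elif ∈ Research: no assignment then satisfies all the clues, so Elif ∉ Research.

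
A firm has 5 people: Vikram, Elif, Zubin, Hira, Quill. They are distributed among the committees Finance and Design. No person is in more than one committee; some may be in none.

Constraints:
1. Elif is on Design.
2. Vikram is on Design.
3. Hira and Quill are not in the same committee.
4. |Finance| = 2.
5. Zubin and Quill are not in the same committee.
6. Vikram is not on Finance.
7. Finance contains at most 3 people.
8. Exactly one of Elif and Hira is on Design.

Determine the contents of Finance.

Finance = {Hira, Zubin}

From (1): Elif ∈ Design.
From (2): Vikram ∈ Design.
(8) (exactly one): Hira ∉ Design.
Suppose Zubin ∉ Finance: no assignment then satisfies all the clues, so Zubin ∈ Finance.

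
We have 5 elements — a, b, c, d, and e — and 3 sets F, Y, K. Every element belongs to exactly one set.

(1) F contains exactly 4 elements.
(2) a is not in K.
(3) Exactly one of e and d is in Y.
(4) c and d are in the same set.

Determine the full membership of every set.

From (2): a ∉ K.
Suppose a ∉ F: no assignment then satisfies all the clues, so a ∈ F.

F = {a, b, c, d}; Y = {e}; K = {}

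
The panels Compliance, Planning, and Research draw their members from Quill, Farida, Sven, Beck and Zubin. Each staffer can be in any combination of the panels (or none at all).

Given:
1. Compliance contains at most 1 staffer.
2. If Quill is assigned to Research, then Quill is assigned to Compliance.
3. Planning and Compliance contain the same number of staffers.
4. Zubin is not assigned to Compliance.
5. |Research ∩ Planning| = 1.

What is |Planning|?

1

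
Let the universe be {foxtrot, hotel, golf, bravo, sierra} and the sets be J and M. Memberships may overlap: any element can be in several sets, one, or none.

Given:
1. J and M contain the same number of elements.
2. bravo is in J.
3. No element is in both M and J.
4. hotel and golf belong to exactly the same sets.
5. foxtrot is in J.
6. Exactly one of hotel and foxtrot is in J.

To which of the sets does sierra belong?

sierra: none

From (2): bravo ∈ J.
From (5): foxtrot ∈ J.
(3) (disjoint): foxtrot ∉ M.
(3) (disjoint): bravo ∉ M.
(6) (exactly one): hotel ∉ J.
(4): golf matches hotel: golf ∉ J.
Suppose sierra ∈ J: no assignment then satisfies all the clues, so sierra ∉ J.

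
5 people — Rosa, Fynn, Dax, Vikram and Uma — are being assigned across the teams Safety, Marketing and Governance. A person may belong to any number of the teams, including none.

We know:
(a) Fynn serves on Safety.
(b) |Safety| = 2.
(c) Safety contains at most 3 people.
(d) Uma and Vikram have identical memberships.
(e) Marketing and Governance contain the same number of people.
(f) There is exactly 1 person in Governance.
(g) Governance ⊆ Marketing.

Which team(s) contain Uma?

Uma: none

From (a): Fynn ∈ Safety.
Suppose Uma ∈ Safety: no assignment then satisfies all the clues, so Uma ∉ Safety.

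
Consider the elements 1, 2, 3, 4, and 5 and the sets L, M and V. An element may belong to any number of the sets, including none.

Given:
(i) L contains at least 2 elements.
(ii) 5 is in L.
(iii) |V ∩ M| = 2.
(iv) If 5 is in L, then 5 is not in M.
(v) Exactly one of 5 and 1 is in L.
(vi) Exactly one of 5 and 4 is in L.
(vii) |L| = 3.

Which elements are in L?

From (ii): 5 ∈ L.
(iv): 5 ∉ M.
(v) (exactly one): 1 ∉ L.
(vi) (exactly one): 4 ∉ L.
(vii): only 3 candidates remain for L, so all are in.

L = {2, 3, 5}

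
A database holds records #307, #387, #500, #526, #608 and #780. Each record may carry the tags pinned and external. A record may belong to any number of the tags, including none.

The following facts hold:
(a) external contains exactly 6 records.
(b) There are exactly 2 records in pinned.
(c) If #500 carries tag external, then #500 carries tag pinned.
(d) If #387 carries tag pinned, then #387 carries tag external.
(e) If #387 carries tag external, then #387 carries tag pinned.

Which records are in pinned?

(a): only 6 candidates remain for external, so all are in.
(c): #500 ∈ pinned.
(e): #387 ∈ pinned.
(b): pinned already has 2, so the rest are out.

pinned = {#387, #500}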